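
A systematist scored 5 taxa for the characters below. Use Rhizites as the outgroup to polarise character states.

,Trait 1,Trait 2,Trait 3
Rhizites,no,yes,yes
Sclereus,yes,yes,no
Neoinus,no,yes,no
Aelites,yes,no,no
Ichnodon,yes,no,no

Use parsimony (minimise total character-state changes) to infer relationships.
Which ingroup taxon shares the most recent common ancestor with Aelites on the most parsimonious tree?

Ichnodon

Character polarity is set by the outgroup: the derived state is whichever differs from the outgroup's state, so for Trait 2, Trait 3 the derived state is 'no', and for the remaining characters it is 'yes'.
Trait 1 (derived state 'yes') is shared by Aelites, Ichnodon, and Sclereus — a synapomorphy uniting that clade.
Trait 2: derived state 'no' in Aelites and Ichnodon only — synapomorphy for {Aelites, Ichnodon}.
All ingroup taxa share the derived state 'no' for Trait 3; it defines the ingroup but does not resolve relationships within it.
Most parsimonious ingroup topology: ((Sclereus,(Aelites,Ichnodon)),Neoinus).
Aelites and Ichnodon form a cherry on this tree, so they are sister taxa.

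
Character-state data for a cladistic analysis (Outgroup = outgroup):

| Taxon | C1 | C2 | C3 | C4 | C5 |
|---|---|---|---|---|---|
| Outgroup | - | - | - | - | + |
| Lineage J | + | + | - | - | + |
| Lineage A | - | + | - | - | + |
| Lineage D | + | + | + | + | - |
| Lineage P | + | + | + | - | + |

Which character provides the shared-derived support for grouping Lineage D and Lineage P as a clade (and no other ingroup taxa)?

C3

Character polarity is set by the outgroup: the derived state is whichever differs from the outgroup's state, so for C5 the derived state is '-', and for the remaining characters it is '+'.
C1: derived state '+' in Lineage D, Lineage J, and Lineage P only — synapomorphy for {Lineage D, Lineage J, Lineage P}.
C2 (derived state '+') is shared by all ingroup taxa — unites the whole ingroup.
C3 (derived state '+') is shared by Lineage D and Lineage P — a synapomorphy uniting that clade.
C4 (derived state '+') is unique to Lineage D (autapomorphy; uninformative for grouping).
C5 (derived state '-') is unique to Lineage D (autapomorphy; uninformative for grouping).
Most parsimonious ingroup topology: ((Lineage J,(Lineage D,Lineage P)),Lineage A).
The clade {Lineage D, Lineage P} is supported by C3: its derived state '+' occurs in exactly those taxa and in no other taxon (including the outgroup).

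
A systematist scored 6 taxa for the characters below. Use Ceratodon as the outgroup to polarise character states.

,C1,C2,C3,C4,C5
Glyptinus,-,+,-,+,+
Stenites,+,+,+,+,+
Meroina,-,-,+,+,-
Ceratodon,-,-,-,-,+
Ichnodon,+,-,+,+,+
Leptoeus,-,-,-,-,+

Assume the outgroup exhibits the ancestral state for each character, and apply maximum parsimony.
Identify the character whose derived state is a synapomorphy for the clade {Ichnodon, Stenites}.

Character polarity is set by the outgroup: the derived state is whichever differs from the outgroup's state, so for C5 the derived state is '-', and for the remaining characters it is '+'.
C1 (derived state '+') is shared by Ichnodon and Stenites — a synapomorphy uniting that clade.
C2 (state '+') occurs in Glyptinus and Stenites but conflicts with the nesting implied by the other characters — most parsimoniously interpreted as homoplasy.
C3: derived state '+' in Ichnodon, Meroina, and Stenites only — synapomorphy for {Ichnodon, Meroina, Stenites}.
C4: derived state '+' in Glyptinus, Ichnodon, Meroina, and Stenites only — synapomorphy for {Glyptinus, Ichnodon, Meroina, Stenites}.
C5: derived state '-' in Meroina only — an autapomorphy, so it tells us nothing about relationships among taxa.
Most parsimonious ingroup topology: (((Meroina,(Stenites,Ichnodon)),Glyptinus),Leptoeus).
The clade {Ichnodon, Stenites} is supported by C1: its derived state '+' occurs in exactly those taxa and in no other taxon (including the outgroup).

C1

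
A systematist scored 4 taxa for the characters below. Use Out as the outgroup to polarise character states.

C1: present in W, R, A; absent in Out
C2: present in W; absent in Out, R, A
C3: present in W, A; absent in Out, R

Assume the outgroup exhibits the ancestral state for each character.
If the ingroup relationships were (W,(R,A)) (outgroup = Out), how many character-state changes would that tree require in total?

4

Map each character onto (W,(R,A)) (rooted by Out) and count the minimum state changes it requires (Fitch parsimony):
C1: 1; C2: 1; C3: 2.
Total tree length = 4.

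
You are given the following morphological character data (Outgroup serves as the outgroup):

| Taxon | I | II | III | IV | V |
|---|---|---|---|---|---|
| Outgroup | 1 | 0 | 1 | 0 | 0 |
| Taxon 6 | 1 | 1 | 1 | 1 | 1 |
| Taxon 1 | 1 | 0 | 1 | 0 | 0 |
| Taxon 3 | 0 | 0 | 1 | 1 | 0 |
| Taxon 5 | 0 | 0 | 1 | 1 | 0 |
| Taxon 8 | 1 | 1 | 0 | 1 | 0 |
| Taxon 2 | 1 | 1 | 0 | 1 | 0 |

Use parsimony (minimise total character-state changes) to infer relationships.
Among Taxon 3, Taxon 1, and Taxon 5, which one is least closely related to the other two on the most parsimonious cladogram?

Taxon 1

Character polarity is set by the outgroup: the derived state is whichever differs from the outgroup's state, so for I, III the derived state is '0', and for the remaining characters it is '1'.
I (derived state '0') is shared by Taxon 3 and Taxon 5 — a synapomorphy uniting that clade.
II: derived state '1' in Taxon 2, Taxon 6, and Taxon 8 only — synapomorphy for {Taxon 2, Taxon 6, Taxon 8}.
III (derived state '0') is shared by Taxon 2 and Taxon 8 — a synapomorphy uniting that clade.
Only Taxon 2, Taxon 3, Taxon 5, Taxon 6, and Taxon 8 show the derived state '1' for IV, supporting them as a clade.
V (derived state '1') is unique to Taxon 6 (autapomorphy; uninformative for grouping).
Most parsimonious ingroup topology: (((Taxon 6,(Taxon 8,Taxon 2)),(Taxon 3,Taxon 5)),Taxon 1).
Taxon 5 and Taxon 3 share a more recent common ancestor with each other than either does with Taxon 1, so Taxon 1 is the least closely related of the three.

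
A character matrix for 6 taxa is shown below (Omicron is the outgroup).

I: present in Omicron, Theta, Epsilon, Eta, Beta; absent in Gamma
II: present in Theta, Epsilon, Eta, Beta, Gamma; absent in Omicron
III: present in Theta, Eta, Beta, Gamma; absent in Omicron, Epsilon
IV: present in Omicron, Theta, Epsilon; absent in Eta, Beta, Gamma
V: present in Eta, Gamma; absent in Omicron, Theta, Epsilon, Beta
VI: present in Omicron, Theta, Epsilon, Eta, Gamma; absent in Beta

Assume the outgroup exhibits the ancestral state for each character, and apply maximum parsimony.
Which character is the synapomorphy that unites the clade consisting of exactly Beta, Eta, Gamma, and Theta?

Character polarity is set by the outgroup: the derived state is whichever differs from the outgroup's state, so for I, IV, VI the derived state is 'absent', and for the remaining characters it is 'present'.
I (derived state 'absent') is unique to Gamma (autapomorphy; uninformative for grouping).
II (derived state 'present') is shared by all ingroup taxa — unites the whole ingroup.
Only Beta, Eta, Gamma, and Theta show the derived state 'present' for III, supporting them as a clade.
IV (derived state 'absent') is shared by Beta, Eta, and Gamma — a synapomorphy uniting that clade.
V (derived state 'present') is shared by Eta and Gamma — a synapomorphy uniting that clade.
VI: derived state 'absent' in Beta only — an autapomorphy, so it tells us nothing about relationships among taxa.
Most parsimonious ingroup topology: ((Theta,((Eta,Gamma),Beta)),Epsilon).
The clade {Beta, Eta, Gamma, Theta} is supported by III: its derived state 'present' occurs in exactly those taxa and in no other taxon (including the outgroup).

III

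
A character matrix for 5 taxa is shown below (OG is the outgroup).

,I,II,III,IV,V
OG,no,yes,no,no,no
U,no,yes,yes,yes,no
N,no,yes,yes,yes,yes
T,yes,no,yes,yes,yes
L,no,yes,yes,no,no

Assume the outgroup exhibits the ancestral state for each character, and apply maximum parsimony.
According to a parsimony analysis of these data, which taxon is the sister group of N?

Character polarity is set by the outgroup: the derived state is whichever differs from the outgroup's state, so for II the derived state is 'no', and for the remaining characters it is 'yes'.
I: derived state 'yes' in T only — an autapomorphy, so it tells us nothing about relationships among taxa.
II (derived state 'no') is unique to T (autapomorphy; uninformative for grouping).
All ingroup taxa share the derived state 'yes' for III; it defines the ingroup but does not resolve relationships within it.
IV: derived state 'yes' in N, T, and U only — synapomorphy for {N, T, U}.
Only N and T show the derived state 'yes' for V, supporting them as a clade.
Most parsimonious ingroup topology: ((U,(N,T)),L).
N and T form a cherry on this tree, so they are sister taxa.

T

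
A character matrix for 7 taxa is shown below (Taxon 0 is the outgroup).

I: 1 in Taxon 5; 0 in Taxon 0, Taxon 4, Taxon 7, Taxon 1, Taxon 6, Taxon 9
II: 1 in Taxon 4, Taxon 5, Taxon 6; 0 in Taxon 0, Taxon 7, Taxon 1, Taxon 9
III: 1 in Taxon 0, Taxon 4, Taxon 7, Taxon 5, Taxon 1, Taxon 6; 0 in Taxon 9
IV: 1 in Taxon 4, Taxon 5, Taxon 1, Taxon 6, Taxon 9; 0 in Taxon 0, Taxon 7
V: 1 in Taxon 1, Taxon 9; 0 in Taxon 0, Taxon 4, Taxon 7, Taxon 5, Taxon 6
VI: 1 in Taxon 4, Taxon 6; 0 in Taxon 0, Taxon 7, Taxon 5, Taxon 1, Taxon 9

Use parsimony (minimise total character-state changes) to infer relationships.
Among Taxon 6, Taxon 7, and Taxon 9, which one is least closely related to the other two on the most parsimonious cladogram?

Character polarity is set by the outgroup: the derived state is whichever differs from the outgroup's state, so for III the derived state is '0', and for the remaining characters it is '1'.
I: derived state '1' in Taxon 5 only — an autapomorphy, so it tells us nothing about relationships among taxa.
II: derived state '1' in Taxon 4, Taxon 5, and Taxon 6 only — synapomorphy for {Taxon 4, Taxon 5, Taxon 6}.
III (derived state '0') is unique to Taxon 9 (autapomorphy; uninformative for grouping).
IV (derived state '1') is shared by Taxon 1, Taxon 4, Taxon 5, Taxon 6, and Taxon 9 — a synapomorphy uniting that clade.
V: derived state '1' in Taxon 1 and Taxon 9 only — synapomorphy for {Taxon 1, Taxon 9}.
Only Taxon 4 and Taxon 6 show the derived state '1' for VI, supporting them as a clade.
Most parsimonious ingroup topology: ((((Taxon 4,Taxon 6),Taxon 5),(Taxon 1,Taxon 9)),Taxon 7).
Taxon 9 and Taxon 6 share a more recent common ancestor with each other than either does with Taxon 7, so Taxon 7 is the least closely related of the three.

Taxon 7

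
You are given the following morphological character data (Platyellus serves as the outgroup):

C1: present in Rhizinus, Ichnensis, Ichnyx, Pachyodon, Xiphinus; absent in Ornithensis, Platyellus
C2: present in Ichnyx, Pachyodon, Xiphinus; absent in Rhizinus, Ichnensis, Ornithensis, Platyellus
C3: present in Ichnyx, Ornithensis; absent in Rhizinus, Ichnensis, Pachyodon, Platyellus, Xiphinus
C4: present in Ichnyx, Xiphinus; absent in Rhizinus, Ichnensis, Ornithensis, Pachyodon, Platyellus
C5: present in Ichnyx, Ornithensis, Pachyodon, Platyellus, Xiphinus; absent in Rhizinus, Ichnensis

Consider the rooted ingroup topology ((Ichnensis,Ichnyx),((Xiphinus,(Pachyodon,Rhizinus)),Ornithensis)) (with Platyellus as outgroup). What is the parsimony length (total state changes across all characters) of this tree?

11

Map each character onto ((Ichnensis,Ichnyx),((Xiphinus,(Pachyodon,Rhizinus)),Ornithensis)) (rooted by Platyellus) and count the minimum state changes it requires (Fitch parsimony):
C1: 2; C2: 3; C3: 2; C4: 2; C5: 2.
Total tree length = 11.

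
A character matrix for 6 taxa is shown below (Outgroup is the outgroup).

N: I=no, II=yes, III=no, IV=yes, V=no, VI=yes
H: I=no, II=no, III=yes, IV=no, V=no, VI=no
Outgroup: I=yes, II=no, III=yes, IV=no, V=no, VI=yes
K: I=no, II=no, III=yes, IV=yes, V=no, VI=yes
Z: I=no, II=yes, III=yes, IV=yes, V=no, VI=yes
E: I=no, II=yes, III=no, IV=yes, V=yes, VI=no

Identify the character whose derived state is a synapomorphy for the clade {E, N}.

III

Character polarity is set by the outgroup: the derived state is whichever differs from the outgroup's state, so for I, III, VI the derived state is 'no', and for the remaining characters it is 'yes'.
I (derived state 'no') is shared by all ingroup taxa — unites the whole ingroup.
II: derived state 'yes' in E, N, and Z only — synapomorphy for {E, N, Z}.
III: derived state 'no' in E and N only — synapomorphy for {E, N}.
IV (derived state 'yes') is shared by E, K, N, and Z — a synapomorphy uniting that clade.
V: derived state 'yes' in E only — an autapomorphy, so it tells us nothing about relationships among taxa.
VI (state 'no') occurs in E and H but conflicts with the nesting implied by the other characters — most parsimoniously interpreted as homoplasy.
Most parsimonious ingroup topology: (H,(((N,E),Z),K)).
The clade {E, N} is supported by III: its derived state 'no' occurs in exactly those taxa and in no other taxon (including the outgroup).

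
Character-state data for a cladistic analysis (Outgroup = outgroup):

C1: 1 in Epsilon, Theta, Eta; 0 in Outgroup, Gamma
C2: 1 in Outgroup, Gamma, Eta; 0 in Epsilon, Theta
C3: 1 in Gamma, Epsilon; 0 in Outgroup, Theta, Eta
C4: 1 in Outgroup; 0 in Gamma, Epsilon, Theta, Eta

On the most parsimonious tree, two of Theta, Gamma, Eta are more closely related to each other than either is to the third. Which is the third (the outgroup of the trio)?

Gamma

Character polarity is set by the outgroup: the derived state is whichever differs from the outgroup's state, so for C2, C4 the derived state is '0', and for the remaining characters it is '1'.
Only Epsilon, Eta, and Theta show the derived state '1' for C1, supporting them as a clade.
C2: derived state '0' in Epsilon and Theta only — synapomorphy for {Epsilon, Theta}.
C3 (state '1') occurs in Epsilon and Gamma but conflicts with the nesting implied by the other characters — most parsimoniously interpreted as homoplasy.
C4 (derived state '0') is shared by all ingroup taxa — unites the whole ingroup.
Most parsimonious ingroup topology: (Gamma,((Epsilon,Theta),Eta)).
Eta and Theta share a more recent common ancestor with each other than either does with Gamma, so Gamma is the least closely related of the three.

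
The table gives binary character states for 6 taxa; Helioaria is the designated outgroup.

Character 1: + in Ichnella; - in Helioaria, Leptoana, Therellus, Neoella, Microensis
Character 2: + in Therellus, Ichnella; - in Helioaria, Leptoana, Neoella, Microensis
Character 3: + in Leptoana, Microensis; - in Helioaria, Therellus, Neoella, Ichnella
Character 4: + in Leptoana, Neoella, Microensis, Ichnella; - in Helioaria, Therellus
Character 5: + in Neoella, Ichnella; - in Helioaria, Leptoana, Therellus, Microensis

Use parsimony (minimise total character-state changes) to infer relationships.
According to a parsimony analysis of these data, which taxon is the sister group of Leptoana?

The outgroup has state '-' for every character, so '+' is the derived state throughout.
Character 1 (derived state '+') is unique to Ichnella (autapomorphy; uninformative for grouping).
Character 2 (state '+') occurs in Ichnella and Therellus but conflicts with the nesting implied by the other characters — most parsimoniously interpreted as homoplasy.
Character 3 (derived state '+') is shared by Leptoana and Microensis — a synapomorphy uniting that clade.
Character 4: derived state '+' in Ichnella, Leptoana, Microensis, and Neoella only — synapomorphy for {Ichnella, Leptoana, Microensis, Neoella}.
Character 5: derived state '+' in Ichnella and Neoella only — synapomorphy for {Ichnella, Neoella}.
Most parsimonious ingroup topology: (((Leptoana,Microensis),(Neoella,Ichnella)),Therellus).
Leptoana and Microensis form a cherry on this tree, so they are sister taxa.

Microensis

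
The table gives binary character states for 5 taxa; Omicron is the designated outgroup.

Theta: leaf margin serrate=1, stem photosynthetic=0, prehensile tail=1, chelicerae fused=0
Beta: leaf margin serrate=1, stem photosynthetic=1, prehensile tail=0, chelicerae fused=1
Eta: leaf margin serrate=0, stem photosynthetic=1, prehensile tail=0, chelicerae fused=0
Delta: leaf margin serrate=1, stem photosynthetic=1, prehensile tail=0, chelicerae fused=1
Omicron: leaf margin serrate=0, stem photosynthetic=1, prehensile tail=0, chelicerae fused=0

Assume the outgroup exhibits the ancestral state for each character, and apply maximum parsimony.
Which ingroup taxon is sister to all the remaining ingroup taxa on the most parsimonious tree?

Eta

Character polarity is set by the outgroup: the derived state is whichever differs from the outgroup's state, so for stem photosynthetic the derived state is '0', and for the remaining characters it is '1'.
leaf margin serrate: derived state '1' in Beta, Delta, and Theta only — synapomorphy for {Beta, Delta, Theta}.
stem photosynthetic (derived state '0') is unique to Theta (autapomorphy; uninformative for grouping).
prehensile tail (derived state '1') is unique to Theta (autapomorphy; uninformative for grouping).
chelicerae fused (derived state '1') is shared by Beta and Delta — a synapomorphy uniting that clade.
Most parsimonious ingroup topology: (((Delta,Beta),Theta),Eta).
Eta is sister to the clade containing all other ingroup taxa, so it is the earliest-diverging (most basal) ingroup lineage.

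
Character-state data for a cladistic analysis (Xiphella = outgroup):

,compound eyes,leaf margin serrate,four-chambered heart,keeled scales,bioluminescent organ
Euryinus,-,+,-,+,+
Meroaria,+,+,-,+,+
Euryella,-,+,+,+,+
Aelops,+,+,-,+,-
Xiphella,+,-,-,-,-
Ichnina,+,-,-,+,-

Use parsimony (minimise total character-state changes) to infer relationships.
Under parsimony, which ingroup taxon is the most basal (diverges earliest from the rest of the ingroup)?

Character polarity is set by the outgroup: the derived state is whichever differs from the outgroup's state, so for compound eyes the derived state is '-', and for the remaining characters it is '+'.
Only Euryella and Euryinus show the derived state '-' for compound eyes, supporting them as a clade.
leaf margin serrate: derived state '+' in Aelops, Euryella, Euryinus, and Meroaria only — synapomorphy for {Aelops, Euryella, Euryinus, Meroaria}.
four-chambered heart: derived state '+' in Euryella only — an autapomorphy, so it tells us nothing about relationships among taxa.
All ingroup taxa share the derived state '+' for keeled scales; it defines the ingroup but does not resolve relationships within it.
bioluminescent organ (derived state '+') is shared by Euryella, Euryinus, and Meroaria — a synapomorphy uniting that clade.
Most parsimonious ingroup topology: ((((Euryinus,Euryella),Meroaria),Aelops),Ichnina).
Ichnina is sister to the clade containing all other ingroup taxa, so it is the earliest-diverging (most basal) ingroup lineage.

Ichnina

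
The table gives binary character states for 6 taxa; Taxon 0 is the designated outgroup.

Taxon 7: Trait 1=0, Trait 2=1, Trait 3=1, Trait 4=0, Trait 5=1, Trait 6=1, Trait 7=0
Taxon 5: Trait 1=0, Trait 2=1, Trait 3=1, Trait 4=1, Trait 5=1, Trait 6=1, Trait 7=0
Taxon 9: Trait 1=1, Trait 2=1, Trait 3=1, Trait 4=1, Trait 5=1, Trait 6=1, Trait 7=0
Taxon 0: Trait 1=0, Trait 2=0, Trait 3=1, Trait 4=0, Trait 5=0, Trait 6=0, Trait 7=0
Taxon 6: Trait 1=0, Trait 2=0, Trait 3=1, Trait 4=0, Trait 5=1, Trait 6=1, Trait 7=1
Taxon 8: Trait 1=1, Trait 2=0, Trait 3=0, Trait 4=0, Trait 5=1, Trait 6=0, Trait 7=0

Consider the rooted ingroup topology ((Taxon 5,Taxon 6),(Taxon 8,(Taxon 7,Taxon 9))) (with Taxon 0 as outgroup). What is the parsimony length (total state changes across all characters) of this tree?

11

Map each character onto ((Taxon 5,Taxon 6),(Taxon 8,(Taxon 7,Taxon 9))) (rooted by Taxon 0) and count the minimum state changes it requires (Fitch parsimony):
Trait 1: 2; Trait 2: 2; Trait 3: 1; Trait 4: 2; Trait 5: 1; Trait 6: 2; Trait 7: 1.
Total tree length = 11.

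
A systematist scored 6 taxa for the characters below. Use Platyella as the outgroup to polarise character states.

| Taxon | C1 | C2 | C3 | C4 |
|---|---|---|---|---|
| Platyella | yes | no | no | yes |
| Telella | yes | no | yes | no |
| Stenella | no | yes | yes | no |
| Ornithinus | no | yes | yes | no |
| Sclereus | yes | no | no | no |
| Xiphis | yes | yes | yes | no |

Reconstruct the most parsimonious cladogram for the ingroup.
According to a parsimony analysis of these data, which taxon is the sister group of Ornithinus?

Character polarity is set by the outgroup: the derived state is whichever differs from the outgroup's state, so for C1, C4 the derived state is 'no', and for the remaining characters it is 'yes'.
C1: derived state 'no' in Ornithinus and Stenella only — synapomorphy for {Ornithinus, Stenella}.
C2: derived state 'yes' in Ornithinus, Stenella, and Xiphis only — synapomorphy for {Ornithinus, Stenella, Xiphis}.
C3: derived state 'yes' in Ornithinus, Stenella, Telella, and Xiphis only — synapomorphy for {Ornithinus, Stenella, Telella, Xiphis}.
C4 (derived state 'no') is shared by all ingroup taxa — unites the whole ingroup.
Most parsimonious ingroup topology: ((Telella,((Stenella,Ornithinus),Xiphis)),Sclereus).
Ornithinus and Stenella form a cherry on this tree, so they are sister taxa.

Stenella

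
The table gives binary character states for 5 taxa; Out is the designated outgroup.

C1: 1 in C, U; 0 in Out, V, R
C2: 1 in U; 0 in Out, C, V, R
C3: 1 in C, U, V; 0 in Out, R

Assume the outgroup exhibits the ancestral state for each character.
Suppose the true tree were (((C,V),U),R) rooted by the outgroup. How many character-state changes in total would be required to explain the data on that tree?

4

Map each character onto (((C,V),U),R) (rooted by Out) and count the minimum state changes it requires (Fitch parsimony):
C1: 2; C2: 1; C3: 1.
Total tree length = 4.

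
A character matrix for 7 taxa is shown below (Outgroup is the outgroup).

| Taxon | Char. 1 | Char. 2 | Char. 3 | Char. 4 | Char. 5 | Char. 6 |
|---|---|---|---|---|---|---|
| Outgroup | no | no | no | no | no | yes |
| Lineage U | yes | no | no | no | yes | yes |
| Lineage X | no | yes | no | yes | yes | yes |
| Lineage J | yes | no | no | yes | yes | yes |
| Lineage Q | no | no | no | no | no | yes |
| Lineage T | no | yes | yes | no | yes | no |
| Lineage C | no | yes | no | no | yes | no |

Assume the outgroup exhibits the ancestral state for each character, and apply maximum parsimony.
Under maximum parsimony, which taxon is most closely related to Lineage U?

Character polarity is set by the outgroup: the derived state is whichever differs from the outgroup's state, so for Char. 6 the derived state is 'no', and for the remaining characters it is 'yes'.
Only Lineage J and Lineage U show the derived state 'yes' for Char. 1, supporting them as a clade.
Char. 2: derived state 'yes' in Lineage C, Lineage T, and Lineage X only — synapomorphy for {Lineage C, Lineage T, Lineage X}.
Char. 3 (derived state 'yes') is unique to Lineage T (autapomorphy; uninformative for grouping).
Char. 4 (state 'yes') occurs in Lineage J and Lineage X but conflicts with the nesting implied by the other characters — most parsimoniously interpreted as homoplasy.
Char. 5: derived state 'yes' in Lineage C, Lineage J, Lineage T, Lineage U, and Lineage X only — synapomorphy for {Lineage C, Lineage J, Lineage T, Lineage U, Lineage X}.
Char. 6: derived state 'no' in Lineage C and Lineage T only — synapomorphy for {Lineage C, Lineage T}.
Most parsimonious ingroup topology: (((Lineage U,Lineage J),(Lineage X,(Lineage T,Lineage C))),Lineage Q).
Lineage U and Lineage J form a cherry on this tree, so they are sister taxa.

Lineage J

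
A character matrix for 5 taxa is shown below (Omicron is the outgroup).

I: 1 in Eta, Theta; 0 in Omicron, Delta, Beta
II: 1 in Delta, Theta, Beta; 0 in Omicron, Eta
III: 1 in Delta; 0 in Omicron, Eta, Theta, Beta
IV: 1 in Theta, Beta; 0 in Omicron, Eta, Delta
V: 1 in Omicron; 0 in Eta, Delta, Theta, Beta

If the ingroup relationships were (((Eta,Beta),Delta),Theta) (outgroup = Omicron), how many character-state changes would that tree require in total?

Map each character onto (((Eta,Beta),Delta),Theta) (rooted by Omicron) and count the minimum state changes it requires (Fitch parsimony):
I: 2; II: 2; III: 1; IV: 2; V: 1.
Total tree length = 8.

8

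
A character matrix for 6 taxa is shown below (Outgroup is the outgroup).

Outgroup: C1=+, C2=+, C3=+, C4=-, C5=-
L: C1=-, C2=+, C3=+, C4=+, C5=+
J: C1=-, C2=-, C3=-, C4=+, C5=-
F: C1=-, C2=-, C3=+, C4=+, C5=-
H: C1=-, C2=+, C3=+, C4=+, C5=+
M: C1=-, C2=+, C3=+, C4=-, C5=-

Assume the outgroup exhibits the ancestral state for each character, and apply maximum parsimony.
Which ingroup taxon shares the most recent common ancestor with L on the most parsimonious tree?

Character polarity is set by the outgroup: the derived state is whichever differs from the outgroup's state, so for C1, C2, C3 the derived state is '-', and for the remaining characters it is '+'.
All ingroup taxa share the derived state '-' for C1; it defines the ingroup but does not resolve relationships within it.
C2: derived state '-' in F and J only — synapomorphy for {F, J}.
C3 (derived state '-') is unique to J (autapomorphy; uninformative for grouping).
C4: derived state '+' in F, H, J, and L only — synapomorphy for {F, H, J, L}.
Only H and L show the derived state '+' for C5, supporting them as a clade.
Most parsimonious ingroup topology: (((L,H),(J,F)),M).
L and H form a cherry on this tree, so they are sister taxa.

H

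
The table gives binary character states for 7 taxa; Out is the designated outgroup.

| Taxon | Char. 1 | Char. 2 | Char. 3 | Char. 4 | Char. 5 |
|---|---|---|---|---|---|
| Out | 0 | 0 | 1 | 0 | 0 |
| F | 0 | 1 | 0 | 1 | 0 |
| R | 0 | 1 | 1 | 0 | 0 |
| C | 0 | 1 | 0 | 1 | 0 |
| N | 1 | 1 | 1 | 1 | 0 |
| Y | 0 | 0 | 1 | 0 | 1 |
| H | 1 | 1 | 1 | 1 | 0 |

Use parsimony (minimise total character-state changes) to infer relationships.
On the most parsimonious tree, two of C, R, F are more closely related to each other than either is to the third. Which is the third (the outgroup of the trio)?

Character polarity is set by the outgroup: the derived state is whichever differs from the outgroup's state, so for Char. 3 the derived state is '0', and for the remaining characters it is '1'.
Only H and N show the derived state '1' for Char. 1, supporting them as a clade.
Only C, F, H, N, and R show the derived state '1' for Char. 2, supporting them as a clade.
Char. 3: derived state '0' in C and F only — synapomorphy for {C, F}.
Char. 4 (derived state '1') is shared by C, F, H, and N — a synapomorphy uniting that clade.
Char. 5 (derived state '1') is unique to Y (autapomorphy; uninformative for grouping).
Most parsimonious ingroup topology: ((((F,C),(N,H)),R),Y).
C and F share a more recent common ancestor with each other than either does with R, so R is the least closely related of the three.

R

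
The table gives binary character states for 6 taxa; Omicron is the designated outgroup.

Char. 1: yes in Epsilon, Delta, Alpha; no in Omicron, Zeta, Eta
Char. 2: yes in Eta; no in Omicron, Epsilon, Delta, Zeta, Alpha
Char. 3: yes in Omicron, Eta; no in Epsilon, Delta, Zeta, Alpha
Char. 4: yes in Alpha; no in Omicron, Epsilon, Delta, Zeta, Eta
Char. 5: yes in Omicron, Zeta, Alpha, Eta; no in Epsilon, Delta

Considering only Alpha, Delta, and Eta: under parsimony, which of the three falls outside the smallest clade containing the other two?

Eta

Character polarity is set by the outgroup: the derived state is whichever differs from the outgroup's state, so for Char. 3, Char. 5 the derived state is 'no', and for the remaining characters it is 'yes'.
Char. 1 (derived state 'yes') is shared by Alpha, Delta, and Epsilon — a synapomorphy uniting that clade.
Char. 2: derived state 'yes' in Eta only — an autapomorphy, so it tells us nothing about relationships among taxa.
Only Alpha, Delta, Epsilon, and Zeta show the derived state 'no' for Char. 3, supporting them as a clade.
Char. 4 (derived state 'yes') is unique to Alpha (autapomorphy; uninformative for grouping).
Char. 5: derived state 'no' in Delta and Epsilon only — synapomorphy for {Delta, Epsilon}.
Most parsimonious ingroup topology: ((((Epsilon,Delta),Alpha),Zeta),Eta).
Delta and Alpha share a more recent common ancestor with each other than either does with Eta, so Eta is the least closely related of the three.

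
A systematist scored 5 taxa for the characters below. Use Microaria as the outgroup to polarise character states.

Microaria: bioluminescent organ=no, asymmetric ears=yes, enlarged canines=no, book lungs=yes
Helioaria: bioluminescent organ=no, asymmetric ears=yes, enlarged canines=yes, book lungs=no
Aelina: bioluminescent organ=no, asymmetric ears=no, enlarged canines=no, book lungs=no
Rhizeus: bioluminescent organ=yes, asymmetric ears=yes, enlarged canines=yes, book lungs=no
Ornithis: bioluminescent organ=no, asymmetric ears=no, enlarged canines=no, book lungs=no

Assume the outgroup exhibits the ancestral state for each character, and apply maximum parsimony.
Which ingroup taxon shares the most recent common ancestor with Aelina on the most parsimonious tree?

Ornithis

Character polarity is set by the outgroup: the derived state is whichever differs from the outgroup's state, so for asymmetric ears, book lungs the derived state is 'no', and for the remaining characters it is 'yes'.
bioluminescent organ (derived state 'yes') is unique to Rhizeus (autapomorphy; uninformative for grouping).
asymmetric ears (derived state 'no') is shared by Aelina and Ornithis — a synapomorphy uniting that clade.
enlarged canines: derived state 'yes' in Helioaria and Rhizeus only — synapomorphy for {Helioaria, Rhizeus}.
book lungs (derived state 'no') is shared by all ingroup taxa — unites the whole ingroup.
Most parsimonious ingroup topology: ((Helioaria,Rhizeus),(Aelina,Ornithis)).
Aelina and Ornithis form a cherry on this tree, so they are sister taxa.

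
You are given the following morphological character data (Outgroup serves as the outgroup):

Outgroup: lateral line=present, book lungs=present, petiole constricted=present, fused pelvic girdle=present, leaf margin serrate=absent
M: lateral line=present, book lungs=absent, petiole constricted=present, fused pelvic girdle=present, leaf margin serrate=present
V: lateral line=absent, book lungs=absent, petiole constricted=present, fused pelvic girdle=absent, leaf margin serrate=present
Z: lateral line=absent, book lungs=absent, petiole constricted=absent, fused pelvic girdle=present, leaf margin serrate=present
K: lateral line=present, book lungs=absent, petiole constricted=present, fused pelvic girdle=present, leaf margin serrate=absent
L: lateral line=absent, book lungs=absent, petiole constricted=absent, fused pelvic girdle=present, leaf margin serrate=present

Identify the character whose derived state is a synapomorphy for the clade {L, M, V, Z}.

Character polarity is set by the outgroup: the derived state is whichever differs from the outgroup's state, so for lateral line, book lungs, petiole constricted, fused pelvic girdle the derived state is 'absent', and for the remaining characters it is 'present'.
lateral line (derived state 'absent') is shared by L, V, and Z — a synapomorphy uniting that clade.
All ingroup taxa share the derived state 'absent' for book lungs; it defines the ingroup but does not resolve relationships within it.
Only L and Z show the derived state 'absent' for petiole constricted, supporting them as a clade.
fused pelvic girdle (derived state 'absent') is unique to V (autapomorphy; uninformative for grouping).
Only L, M, V, and Z show the derived state 'present' for leaf margin serrate, supporting them as a clade.
Most parsimonious ingroup topology: ((M,(V,(Z,L))),K).
The clade {L, M, V, Z} is supported by leaf margin serrate: its derived state 'present' occurs in exactly those taxa and in no other taxon (including the outgroup).

leaf margin serrate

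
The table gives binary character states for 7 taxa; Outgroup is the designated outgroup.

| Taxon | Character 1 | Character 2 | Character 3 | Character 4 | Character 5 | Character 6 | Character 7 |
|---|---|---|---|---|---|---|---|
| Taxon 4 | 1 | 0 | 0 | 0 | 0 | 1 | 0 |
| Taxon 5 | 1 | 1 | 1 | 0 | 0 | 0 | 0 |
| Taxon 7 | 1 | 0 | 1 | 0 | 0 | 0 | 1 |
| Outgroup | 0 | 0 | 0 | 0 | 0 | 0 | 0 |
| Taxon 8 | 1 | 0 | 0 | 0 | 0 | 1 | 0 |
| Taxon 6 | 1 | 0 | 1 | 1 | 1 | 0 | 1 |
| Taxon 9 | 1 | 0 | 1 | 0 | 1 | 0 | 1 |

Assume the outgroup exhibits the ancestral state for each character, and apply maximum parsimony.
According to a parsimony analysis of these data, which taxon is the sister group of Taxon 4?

Taxon 8

The outgroup has state '0' for every character, so '1' is the derived state throughout.
All ingroup taxa share the derived state '1' for Character 1; it defines the ingroup but does not resolve relationships within it.
Character 2: derived state '1' in Taxon 5 only — an autapomorphy, so it tells us nothing about relationships among taxa.
Character 3: derived state '1' in Taxon 5, Taxon 6, Taxon 7, and Taxon 9 only — synapomorphy for {Taxon 5, Taxon 6, Taxon 7, Taxon 9}.
Character 4: derived state '1' in Taxon 6 only — an autapomorphy, so it tells us nothing about relationships among taxa.
Character 5 (derived state '1') is shared by Taxon 6 and Taxon 9 — a synapomorphy uniting that clade.
Character 6 (derived state '1') is shared by Taxon 4 and Taxon 8 — a synapomorphy uniting that clade.
Only Taxon 6, Taxon 7, and Taxon 9 show the derived state '1' for Character 7, supporting them as a clade.
Most parsimonious ingroup topology: ((Taxon 4,Taxon 8),(((Taxon 9,Taxon 6),Taxon 7),Taxon 5)).
Taxon 4 and Taxon 8 form a cherry on this tree, so they are sister taxa.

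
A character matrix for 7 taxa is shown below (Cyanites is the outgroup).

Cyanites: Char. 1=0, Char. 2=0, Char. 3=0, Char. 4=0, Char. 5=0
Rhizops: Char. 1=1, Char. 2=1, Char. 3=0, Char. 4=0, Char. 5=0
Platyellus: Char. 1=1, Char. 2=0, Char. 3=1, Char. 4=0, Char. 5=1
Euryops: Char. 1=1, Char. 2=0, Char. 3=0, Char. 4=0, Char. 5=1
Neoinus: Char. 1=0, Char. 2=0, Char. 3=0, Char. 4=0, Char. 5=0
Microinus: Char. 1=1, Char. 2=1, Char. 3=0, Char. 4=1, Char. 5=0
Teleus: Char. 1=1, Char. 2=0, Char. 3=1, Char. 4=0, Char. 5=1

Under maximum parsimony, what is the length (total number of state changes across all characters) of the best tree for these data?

5

The outgroup has state '0' for every character, so '1' is the derived state throughout.
Only Euryops, Microinus, Platyellus, Rhizops, and Teleus show the derived state '1' for Char. 1, supporting them as a clade.
Char. 2: derived state '1' in Microinus and Rhizops only — synapomorphy for {Microinus, Rhizops}.
Char. 3 (derived state '1') is shared by Platyellus and Teleus — a synapomorphy uniting that clade.
Char. 4: derived state '1' in Microinus only — an autapomorphy, so it tells us nothing about relationships among taxa.
Only Euryops, Platyellus, and Teleus show the derived state '1' for Char. 5, supporting them as a clade.
Most parsimonious ingroup topology: (((Rhizops,Microinus),((Platyellus,Teleus),Euryops)),Neoinus).
Changes per character on this tree: Char. 1: 1; Char. 2: 1; Char. 3: 1; Char. 4: 1; Char. 5: 1.
Total = 5.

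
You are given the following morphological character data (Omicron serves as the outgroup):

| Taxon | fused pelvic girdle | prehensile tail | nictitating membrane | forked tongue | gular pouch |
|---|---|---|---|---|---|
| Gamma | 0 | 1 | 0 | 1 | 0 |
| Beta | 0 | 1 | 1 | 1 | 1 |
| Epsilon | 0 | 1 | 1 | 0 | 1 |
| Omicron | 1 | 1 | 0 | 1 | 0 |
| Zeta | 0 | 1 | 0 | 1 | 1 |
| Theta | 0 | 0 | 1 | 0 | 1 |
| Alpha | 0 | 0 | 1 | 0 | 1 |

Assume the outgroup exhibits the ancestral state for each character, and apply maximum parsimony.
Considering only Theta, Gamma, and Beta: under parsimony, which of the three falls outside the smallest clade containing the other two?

Character polarity is set by the outgroup: the derived state is whichever differs from the outgroup's state, so for fused pelvic girdle, prehensile tail, forked tongue the derived state is '0', and for the remaining characters it is '1'.
All ingroup taxa share the derived state '0' for fused pelvic girdle; it defines the ingroup but does not resolve relationships within it.
Only Alpha and Theta show the derived state '0' for prehensile tail, supporting them as a clade.
nictitating membrane (derived state '1') is shared by Alpha, Beta, Epsilon, and Theta — a synapomorphy uniting that clade.
forked tongue: derived state '0' in Alpha, Epsilon, and Theta only — synapomorphy for {Alpha, Epsilon, Theta}.
gular pouch: derived state '1' in Alpha, Beta, Epsilon, Theta, and Zeta only — synapomorphy for {Alpha, Beta, Epsilon, Theta, Zeta}.
Most parsimonious ingroup topology: (((((Theta,Alpha),Epsilon),Beta),Zeta),Gamma).
Theta and Beta share a more recent common ancestor with each other than either does with Gamma, so Gamma is the least closely related of the three.

Gamma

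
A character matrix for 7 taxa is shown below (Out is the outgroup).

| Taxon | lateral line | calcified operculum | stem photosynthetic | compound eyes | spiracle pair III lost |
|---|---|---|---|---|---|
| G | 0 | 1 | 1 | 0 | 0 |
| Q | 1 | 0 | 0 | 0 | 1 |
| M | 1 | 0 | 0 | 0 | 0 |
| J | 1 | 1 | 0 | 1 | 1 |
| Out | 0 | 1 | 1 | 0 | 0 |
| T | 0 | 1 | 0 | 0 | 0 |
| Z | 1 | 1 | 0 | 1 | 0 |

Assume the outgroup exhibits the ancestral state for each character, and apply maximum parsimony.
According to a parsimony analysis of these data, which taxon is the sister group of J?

Z

Character polarity is set by the outgroup: the derived state is whichever differs from the outgroup's state, so for calcified operculum, stem photosynthetic the derived state is '0', and for the remaining characters it is '1'.
lateral line (derived state '1') is shared by J, M, Q, and Z — a synapomorphy uniting that clade.
calcified operculum: derived state '0' in M and Q only — synapomorphy for {M, Q}.
Only J, M, Q, T, and Z show the derived state '0' for stem photosynthetic, supporting them as a clade.
Only J and Z show the derived state '1' for compound eyes, supporting them as a clade.
spiracle pair III lost groups J and Q, which is incompatible with the clades supported by the remaining characters; treating it as convergent (homoplasy) costs fewer steps than any alternative tree.
Most parsimonious ingroup topology: (G,(((J,Z),(M,Q)),T)).
J and Z form a cherry on this tree, so they are sister taxa.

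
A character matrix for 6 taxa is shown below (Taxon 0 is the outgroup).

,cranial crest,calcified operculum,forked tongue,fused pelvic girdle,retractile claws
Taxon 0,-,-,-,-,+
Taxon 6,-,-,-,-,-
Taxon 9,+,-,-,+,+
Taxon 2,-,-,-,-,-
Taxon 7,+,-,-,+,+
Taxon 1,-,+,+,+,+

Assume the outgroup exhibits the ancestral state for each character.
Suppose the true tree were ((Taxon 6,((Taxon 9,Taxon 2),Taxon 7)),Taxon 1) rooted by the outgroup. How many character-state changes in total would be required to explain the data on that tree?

9

Map each character onto ((Taxon 6,((Taxon 9,Taxon 2),Taxon 7)),Taxon 1) (rooted by Taxon 0) and count the minimum state changes it requires (Fitch parsimony):
cranial crest: 2; calcified operculum: 1; forked tongue: 1; fused pelvic girdle: 3; retractile claws: 2.
Total tree length = 9.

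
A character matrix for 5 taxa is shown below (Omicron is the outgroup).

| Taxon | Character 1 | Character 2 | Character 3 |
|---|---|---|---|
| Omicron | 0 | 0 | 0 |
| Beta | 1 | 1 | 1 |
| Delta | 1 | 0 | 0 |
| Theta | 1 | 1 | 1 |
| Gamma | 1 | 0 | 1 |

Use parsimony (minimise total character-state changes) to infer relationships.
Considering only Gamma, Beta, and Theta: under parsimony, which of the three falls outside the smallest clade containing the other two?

Gamma

The outgroup has state '0' for every character, so '1' is the derived state throughout.
All ingroup taxa share the derived state '1' for Character 1; it defines the ingroup but does not resolve relationships within it.
Character 2: derived state '1' in Beta and Theta only — synapomorphy for {Beta, Theta}.
Only Beta, Gamma, and Theta show the derived state '1' for Character 3, supporting them as a clade.
Most parsimonious ingroup topology: (((Beta,Theta),Gamma),Delta).
Theta and Beta share a more recent common ancestor with each other than either does with Gamma, so Gamma is the least closely related of the three.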